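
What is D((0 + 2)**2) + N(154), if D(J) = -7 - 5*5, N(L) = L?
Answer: 122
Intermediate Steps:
D(J) = -32 (D(J) = -7 - 25 = -32)
D((0 + 2)**2) + N(154) = -32 + 154 = 122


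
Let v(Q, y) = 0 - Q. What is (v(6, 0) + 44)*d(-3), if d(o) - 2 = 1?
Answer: 114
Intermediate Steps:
v(Q, y) = -Q
d(o) = 3 (d(o) = 2 + 1 = 3)
(v(6, 0) + 44)*d(-3) = (-1*6 + 44)*3 = (-6 + 44)*3 = 38*3 = 114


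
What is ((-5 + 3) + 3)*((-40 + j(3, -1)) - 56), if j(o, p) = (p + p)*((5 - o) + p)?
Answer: -98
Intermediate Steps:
j(o, p) = 2*p*(5 + p - o) (j(o, p) = (2*p)*(5 + p - o) = 2*p*(5 + p - o))
((-5 + 3) + 3)*((-40 + j(3, -1)) - 56) = ((-5 + 3) + 3)*((-40 + 2*(-1)*(5 - 1 - 1*3)) - 56) = (-2 + 3)*((-40 + 2*(-1)*(5 - 1 - 3)) - 56) = 1*((-40 + 2*(-1)*1) - 56) = 1*((-40 - 2) - 56) = 1*(-42 - 56) = 1*(-98) = -98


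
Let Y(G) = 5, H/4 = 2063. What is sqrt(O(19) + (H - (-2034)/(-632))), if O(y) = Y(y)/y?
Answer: sqrt(74340424765)/3002 ≈ 90.824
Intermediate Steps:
H = 8252 (H = 4*2063 = 8252)
O(y) = 5/y
sqrt(O(19) + (H - (-2034)/(-632))) = sqrt(5/19 + (8252 - (-2034)/(-632))) = sqrt(5*(1/19) + (8252 - (-2034)*(-1)/632)) = sqrt(5/19 + (8252 - 1*1017/316)) = sqrt(5/19 + (8252 - 1017/316)) = sqrt(5/19 + 2606615/316) = sqrt(49527265/6004) = sqrt(74340424765)/3002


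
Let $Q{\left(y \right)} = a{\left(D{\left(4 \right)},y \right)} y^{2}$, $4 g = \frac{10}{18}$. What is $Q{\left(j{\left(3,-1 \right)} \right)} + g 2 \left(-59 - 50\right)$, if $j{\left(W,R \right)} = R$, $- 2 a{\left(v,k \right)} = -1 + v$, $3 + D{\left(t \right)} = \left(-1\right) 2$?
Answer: $- \frac{491}{18} \approx -27.278$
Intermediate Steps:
$D{\left(t \right)} = -5$ ($D{\left(t \right)} = -3 - 2 = -5$)
$a{\left(v,k \right)} = \frac{1}{2} - \frac{v}{2}$ ($a{\left(v,k \right)} = - \frac{-1 + v}{2} = \frac{1}{2} - \frac{v}{2}$)
$g = \frac{5}{36}$ ($g = \frac{10 \cdot \frac{1}{18}}{4} = \frac{1}{4} \cdot \frac{5}{9} = \frac{5}{36} \approx 0.13889$)
$Q{\left(y \right)} = 3 y^{2}$ ($Q{\left(y \right)} = \left(\frac{1}{2} - - \frac{5}{2}\right) y^{2} = \left(\frac{1}{2} + \frac{5}{2}\right) y^{2} = 3 y^{2}$)
$Q{\left(j{\left(3,-1 \right)} \right)} + g 2 \left(-59 - 50\right) = 3 \left(-1\right)^{2} + \frac{5}{36} \cdot 2 \left(-59 - 50\right) = 3 \cdot 1 + \frac{5}{18} \left(-109\right) = 3 - \frac{545}{18} = - \frac{491}{18}$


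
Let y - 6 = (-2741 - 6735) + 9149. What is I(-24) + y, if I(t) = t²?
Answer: 255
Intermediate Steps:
y = -321 (y = 6 + ((-2741 - 6735) + 9149) = 6 + (-9476 + 9149) = 6 - 327 = -321)
I(-24) + y = (-24)² - 321 = 576 - 321 = 255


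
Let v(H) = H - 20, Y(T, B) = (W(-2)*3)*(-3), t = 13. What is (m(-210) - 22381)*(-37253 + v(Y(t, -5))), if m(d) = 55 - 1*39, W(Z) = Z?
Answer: 833208075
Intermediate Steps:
m(d) = 16 (m(d) = 55 - 39 = 16)
Y(T, B) = 18 (Y(T, B) = -2*3*(-3) = -6*(-3) = 18)
v(H) = -20 + H
(m(-210) - 22381)*(-37253 + v(Y(t, -5))) = (16 - 22381)*(-37253 + (-20 + 18)) = -22365*(-37253 - 2) = -22365*(-37255) = 833208075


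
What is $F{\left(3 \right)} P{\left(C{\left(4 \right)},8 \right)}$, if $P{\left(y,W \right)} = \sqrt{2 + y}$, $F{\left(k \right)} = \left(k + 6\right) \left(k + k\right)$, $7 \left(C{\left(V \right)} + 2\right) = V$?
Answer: $\frac{108 \sqrt{7}}{7} \approx 40.82$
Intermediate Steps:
$C{\left(V \right)} = -2 + \frac{V}{7}$
$F{\left(k \right)} = 2 k \left(6 + k\right)$ ($F{\left(k \right)} = \left(6 + k\right) 2 k = 2 k \left(6 + k\right)$)
$F{\left(3 \right)} P{\left(C{\left(4 \right)},8 \right)} = 2 \cdot 3 \left(6 + 3\right) \sqrt{2 + \left(-2 + \frac{1}{7} \cdot 4\right)} = 2 \cdot 3 \cdot 9 \sqrt{2 + \left(-2 + \frac{4}{7}\right)} = 54 \sqrt{2 - \frac{10}{7}} = 54 \sqrt{\frac{4}{7}} = 54 \frac{2 \sqrt{7}}{7} = \frac{108 \sqrt{7}}{7}$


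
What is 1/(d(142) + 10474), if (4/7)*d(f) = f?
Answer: 2/21445 ≈ 9.3262e-5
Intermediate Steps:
d(f) = 7*f/4
1/(d(142) + 10474) = 1/((7/4)*142 + 10474) = 1/(497/2 + 10474) = 1/(21445/2) = 2/21445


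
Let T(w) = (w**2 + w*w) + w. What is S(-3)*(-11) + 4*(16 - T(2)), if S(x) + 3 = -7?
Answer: 134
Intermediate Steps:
S(x) = -10 (S(x) = -3 - 7 = -10)
T(w) = w + 2*w**2 (T(w) = (w**2 + w**2) + w = 2*w**2 + w = w + 2*w**2)
S(-3)*(-11) + 4*(16 - T(2)) = -10*(-11) + 4*(16 - 2*(1 + 2*2)) = 110 + 4*(16 - 2*(1 + 4)) = 110 + 4*(16 - 2*5) = 110 + 4*(16 - 1*10) = 110 + 4*(16 - 10) = 110 + 4*6 = 110 + 24 = 134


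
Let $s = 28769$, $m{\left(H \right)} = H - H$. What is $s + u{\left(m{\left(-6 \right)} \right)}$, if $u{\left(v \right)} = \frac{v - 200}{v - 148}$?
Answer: $\frac{1064503}{37} \approx 28770.0$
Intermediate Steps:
$m{\left(H \right)} = 0$
$u{\left(v \right)} = \frac{-200 + v}{-148 + v}$
$s + u{\left(m{\left(-6 \right)} \right)} = 28769 + \frac{-200 + 0}{-148 + 0} = 28769 + \frac{1}{-148} \left(-200\right) = 28769 - - \frac{50}{37} = 28769 + \frac{50}{37} = \frac{1064503}{37}$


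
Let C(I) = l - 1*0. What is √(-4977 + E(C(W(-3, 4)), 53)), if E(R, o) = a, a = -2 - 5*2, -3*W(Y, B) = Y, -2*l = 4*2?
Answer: I*√4989 ≈ 70.633*I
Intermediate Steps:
l = -4 (l = -2*2 = -½*8 = -4)
W(Y, B) = -Y/3
a = -12 (a = -2 - 10 = -12)
C(I) = -4 (C(I) = -4 - 1*0 = -4 + 0 = -4)
E(R, o) = -12
√(-4977 + E(C(W(-3, 4)), 53)) = √(-4977 - 12) = √(-4989) = I*√4989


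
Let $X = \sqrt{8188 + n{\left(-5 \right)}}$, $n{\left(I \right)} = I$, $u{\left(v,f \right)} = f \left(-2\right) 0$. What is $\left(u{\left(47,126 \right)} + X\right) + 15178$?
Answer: $15178 + 7 \sqrt{167} \approx 15268.0$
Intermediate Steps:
$u{\left(v,f \right)} = 0$ ($u{\left(v,f \right)} = - 2 f 0 = 0$)
$X = 7 \sqrt{167}$ ($X = \sqrt{8188 - 5} = \sqrt{8183} = 7 \sqrt{167} \approx 90.46$)
$\left(u{\left(47,126 \right)} + X\right) + 15178 = \left(0 + 7 \sqrt{167}\right) + 15178 = 7 \sqrt{167} + 15178 = 15178 + 7 \sqrt{167}$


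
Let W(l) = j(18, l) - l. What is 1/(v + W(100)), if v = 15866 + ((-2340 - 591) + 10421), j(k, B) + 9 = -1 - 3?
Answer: 1/23243 ≈ 4.3024e-5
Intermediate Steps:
j(k, B) = -13 (j(k, B) = -9 + (-1 - 3) = -9 - 4 = -13)
W(l) = -13 - l
v = 23356 (v = 15866 + (-2931 + 10421) = 15866 + 7490 = 23356)
1/(v + W(100)) = 1/(23356 + (-13 - 1*100)) = 1/(23356 + (-13 - 100)) = 1/(23356 - 113) = 1/23243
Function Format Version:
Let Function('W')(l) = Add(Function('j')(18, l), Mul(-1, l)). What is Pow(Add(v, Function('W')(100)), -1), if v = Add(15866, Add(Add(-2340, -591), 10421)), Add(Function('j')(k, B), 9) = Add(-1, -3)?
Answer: Rational(1, 23243) ≈ 4.3024e-5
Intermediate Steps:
Function('j')(k, B) = -13 (Function('j')(k, B) = Add(-9, Add(-1, -3)) = Add(-9, -4) = -13)
Function('W')(l) = Add(-13, Mul(-1, l))
v = 23356 (v = Add(15866, Add(-2931, 10421)) = Add(15866, 7490) = 23356)
Pow(Add(v, Function('W')(100)), -1) = Pow(Add(23356, Add(-13, Mul(-1, 100))), -1) = Pow(Add(23356, Add(-13, -100)), -1) = Pow(Add(23356, -113), -1) = Pow(23243, -1) = Rational(1, 23243)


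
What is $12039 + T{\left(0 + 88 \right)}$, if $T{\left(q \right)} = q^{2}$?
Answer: $19783$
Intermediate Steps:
$12039 + T{\left(0 + 88 \right)} = 12039 + \left(0 + 88\right)^{2} = 12039 + 88^{2} = 12039 + 7744 = 19783$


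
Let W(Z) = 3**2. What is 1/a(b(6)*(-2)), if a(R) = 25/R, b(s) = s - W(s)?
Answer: 6/25 ≈ 0.24000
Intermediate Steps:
W(Z) = 9
b(s) = -9 + s (b(s) = s - 1*9 = s - 9 = -9 + s)
1/a(b(6)*(-2)) = 1/(25/(((-9 + 6)*(-2)))) = 1/(25/((-3*(-2)))) = 1/(25/6) = 6/25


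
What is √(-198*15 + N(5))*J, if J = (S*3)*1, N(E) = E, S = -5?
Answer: -15*I*√2965 ≈ -816.78*I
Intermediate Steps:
J = -15 (J = -5*3*1 = -15*1 = -15)
√(-198*15 + N(5))*J = √(-198*15 + 5)*(-15) = √(-2970 + 5)*(-15) = √(-2965)*(-15) = (I*√2965)*(-15) = -15*I*√2965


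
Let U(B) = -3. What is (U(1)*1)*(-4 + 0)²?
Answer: -48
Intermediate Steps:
(U(1)*1)*(-4 + 0)² = (-3*1)*(-4 + 0)² = -3*(-4)² = -3*16 = -48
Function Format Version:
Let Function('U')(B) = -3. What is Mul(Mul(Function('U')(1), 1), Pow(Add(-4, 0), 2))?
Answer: -48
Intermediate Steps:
Mul(Mul(Function('U')(1), 1), Pow(Add(-4, 0), 2)) = Mul(Mul(-3, 1), Pow(Add(-4, 0), 2)) = Mul(-3, Pow(-4, 2)) = Mul(-3, 16) = -48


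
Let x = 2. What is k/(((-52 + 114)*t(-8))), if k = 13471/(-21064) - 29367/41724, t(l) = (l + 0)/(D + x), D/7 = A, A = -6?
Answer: -163979235/1513616912 ≈ -0.10834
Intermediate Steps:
D = -42 (D = 7*(-6) = -42)
t(l) = -l/40 (t(l) = (l + 0)/(-42 + 2) = l/(-40) = l*(-1/40) = -l/40)
k = -32795847/24413176 (k = 13471*(-1/21064) - 29367*1/41724 = -13471/21064 - 3263/4636 = -32795847/24413176 ≈ -1.3434)
k/(((-52 + 114)*t(-8))) = -32795847*5/(-52 + 114)/24413176 = -32795847/(24413176*(62*(1/5))) = -32795847/(24413176*62/5) = -32795847/24413176*5/62 = -163979235/1513616912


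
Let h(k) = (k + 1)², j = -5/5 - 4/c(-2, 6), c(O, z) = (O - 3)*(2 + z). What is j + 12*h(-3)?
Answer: 471/10 ≈ 47.100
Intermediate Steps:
c(O, z) = (-3 + O)*(2 + z)
j = -9/10 (j = -5/5 - 4/(-6 - 3*6 + 2*(-2) - 2*6) = -5*⅕ - 4/(-6 - 18 - 4 - 12) = -1 - 4/(-40) = -1 - 4*(-1/40) = -1 + ⅒ = -9/10 ≈ -0.90000)
h(k) = (1 + k)²
j + 12*h(-3) = -9/10 + 12*(1 - 3)² = -9/10 + 12*(-2)² = -9/10 + 12*4 = -9/10 + 48 = 471/10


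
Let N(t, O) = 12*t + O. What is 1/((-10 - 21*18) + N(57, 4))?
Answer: 1/300 ≈ 0.0033333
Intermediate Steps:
N(t, O) = O + 12*t
1/((-10 - 21*18) + N(57, 4)) = 1/((-10 - 21*18) + (4 + 12*57)) = 1/((-10 - 378) + (4 + 684)) = 1/(-388 + 688) = 1/300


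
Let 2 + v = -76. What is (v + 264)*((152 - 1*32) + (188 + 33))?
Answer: 63426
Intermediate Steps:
v = -78 (v = -2 - 76 = -78)
(v + 264)*((152 - 1*32) + (188 + 33)) = (-78 + 264)*((152 - 1*32) + (188 + 33)) = 186*((152 - 32) + 221) = 186*(120 + 221) = 186*341 = 63426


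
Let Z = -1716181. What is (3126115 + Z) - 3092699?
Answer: -1682765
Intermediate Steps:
(3126115 + Z) - 3092699 = (3126115 - 1716181) - 3092699 = 1409934 - 3092699 = -1682765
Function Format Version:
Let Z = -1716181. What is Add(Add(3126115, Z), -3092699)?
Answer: -1682765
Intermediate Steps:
Add(Add(3126115, Z), -3092699) = Add(Add(3126115, -1716181), -3092699) = Add(1409934, -3092699) = -1682765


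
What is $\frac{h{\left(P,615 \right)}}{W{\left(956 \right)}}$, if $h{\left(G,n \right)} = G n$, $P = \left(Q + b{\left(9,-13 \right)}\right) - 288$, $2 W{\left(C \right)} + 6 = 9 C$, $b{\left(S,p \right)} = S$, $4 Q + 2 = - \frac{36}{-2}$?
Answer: $- \frac{56375}{1433} \approx -39.341$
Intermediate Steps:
$Q = 4$ ($Q = - \frac{1}{2} + \frac{\left(-36\right) \frac{1}{-2}}{4} = - \frac{1}{2} + \frac{\left(-36\right) \left(- \frac{1}{2}\right)}{4} = - \frac{1}{2} + \frac{1}{4} \cdot 18 = - \frac{1}{2} + \frac{9}{2} = 4$)
$W{\left(C \right)} = -3 + \frac{9 C}{2}$
$P = -275$ ($P = \left(4 + 9\right) - 288 = 13 - 288 = -275$)
$\frac{h{\left(P,615 \right)}}{W{\left(956 \right)}} = \frac{\left(-275\right) 615}{-3 + \frac{9}{2} \cdot 956} = - \frac{169125}{-3 + 4302} = - \frac{169125}{4299} = \left(-169125\right) \frac{1}{4299} = - \frac{56375}{1433}$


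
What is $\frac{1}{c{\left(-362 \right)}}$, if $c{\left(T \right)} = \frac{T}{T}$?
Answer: $1$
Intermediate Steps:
$c{\left(T \right)} = 1$
$\frac{1}{c{\left(-362 \right)}} = 1^{-1} = 1$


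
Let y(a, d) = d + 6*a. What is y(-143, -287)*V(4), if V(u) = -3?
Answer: 3435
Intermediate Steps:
y(-143, -287)*V(4) = (-287 + 6*(-143))*(-3) = (-287 - 858)*(-3) = -1145*(-3) = 3435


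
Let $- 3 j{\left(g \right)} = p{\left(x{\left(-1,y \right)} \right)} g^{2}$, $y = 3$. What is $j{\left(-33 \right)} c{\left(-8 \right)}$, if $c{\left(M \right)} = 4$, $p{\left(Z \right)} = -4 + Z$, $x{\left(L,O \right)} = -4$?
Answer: $11616$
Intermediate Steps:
$j{\left(g \right)} = \frac{8 g^{2}}{3}$ ($j{\left(g \right)} = - \frac{\left(-4 - 4\right) g^{2}}{3} = - \frac{\left(-8\right) g^{2}}{3} = \frac{8 g^{2}}{3}$)
$j{\left(-33 \right)} c{\left(-8 \right)} = \frac{8 \left(-33\right)^{2}}{3} \cdot 4 = \frac{8}{3} \cdot 1089 \cdot 4 = 2904 \cdot 4 = 11616$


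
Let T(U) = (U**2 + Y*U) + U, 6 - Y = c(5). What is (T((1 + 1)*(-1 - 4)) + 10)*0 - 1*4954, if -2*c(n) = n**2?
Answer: -4954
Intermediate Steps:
c(n) = -n**2/2
Y = 37/2 (Y = 6 - (-1)*5**2/2 = 6 - (-1)*25/2 = 6 - 1*(-25/2) = 6 + 25/2 = 37/2 ≈ 18.500)
T(U) = U**2 + 39*U/2 (T(U) = (U**2 + 37*U/2) + U = U**2 + 39*U/2)
(T((1 + 1)*(-1 - 4)) + 10)*0 - 1*4954 = (((1 + 1)*(-1 - 4))*(39 + 2*((1 + 1)*(-1 - 4)))/2 + 10)*0 - 1*4954 = ((2*(-5))*(39 + 2*(2*(-5)))/2 + 10)*0 - 4954 = ((1/2)*(-10)*(39 + 2*(-10)) + 10)*0 - 4954 = ((1/2)*(-10)*(39 - 20) + 10)*0 - 4954 = ((1/2)*(-10)*19 + 10)*0 - 4954 = (-95 + 10)*0 - 4954 = -85*0 - 4954 = 0 - 4954 = -4954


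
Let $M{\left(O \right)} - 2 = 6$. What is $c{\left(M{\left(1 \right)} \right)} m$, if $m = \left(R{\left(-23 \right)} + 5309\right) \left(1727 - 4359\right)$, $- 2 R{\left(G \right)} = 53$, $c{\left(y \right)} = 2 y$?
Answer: $-222456640$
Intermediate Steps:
$M{\left(O \right)} = 8$ ($M{\left(O \right)} = 2 + 6 = 8$)
$R{\left(G \right)} = - \frac{53}{2}$ ($R{\left(G \right)} = \left(- \frac{1}{2}\right) 53 = - \frac{53}{2}$)
$m = -13903540$ ($m = \left(- \frac{53}{2} + 5309\right) \left(1727 - 4359\right) = \frac{10565}{2} \left(-2632\right) = -13903540$)
$c{\left(M{\left(1 \right)} \right)} m = 2 \cdot 8 \left(-13903540\right) = 16 \left(-13903540\right) = -222456640$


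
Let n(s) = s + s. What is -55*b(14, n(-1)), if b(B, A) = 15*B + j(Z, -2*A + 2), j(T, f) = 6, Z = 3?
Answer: -11880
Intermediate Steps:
n(s) = 2*s
b(B, A) = 6 + 15*B (b(B, A) = 15*B + 6 = 6 + 15*B)
-55*b(14, n(-1)) = -55*(6 + 15*14) = -55*(6 + 210) = -55*216 = -11880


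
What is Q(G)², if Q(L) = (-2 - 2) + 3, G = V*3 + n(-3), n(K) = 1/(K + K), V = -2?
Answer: 1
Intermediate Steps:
n(K) = 1/(2*K)
G = -37/6 (G = -2*3 + (½)/(-3) = -6 + (½)*(-⅓) = -6 - ⅙ = -37/6 ≈ -6.1667)
Q(L) = -1 (Q(L) = -4 + 3 = -1)
Q(G)² = (-1)² = 1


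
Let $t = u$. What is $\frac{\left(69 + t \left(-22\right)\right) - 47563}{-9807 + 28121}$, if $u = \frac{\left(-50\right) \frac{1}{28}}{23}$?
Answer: $- \frac{7646259}{2948554} \approx -2.5932$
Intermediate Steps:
$u = - \frac{25}{322}$ ($u = \left(-50\right) \frac{1}{28} \cdot \frac{1}{23} = \left(- \frac{25}{14}\right) \frac{1}{23} = - \frac{25}{322} \approx -0.07764$)
$t = - \frac{25}{322} \approx -0.07764$
$\frac{\left(69 + t \left(-22\right)\right) - 47563}{-9807 + 28121} = \frac{\left(69 - - \frac{275}{161}\right) - 47563}{-9807 + 28121} = \frac{\left(69 + \frac{275}{161}\right) - 47563}{18314} = \left(\frac{11384}{161} - 47563\right) \frac{1}{18314} = \left(- \frac{7646259}{161}\right) \frac{1}{18314} = - \frac{7646259}{2948554}$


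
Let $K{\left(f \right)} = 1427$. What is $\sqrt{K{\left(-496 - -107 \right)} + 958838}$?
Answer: $\sqrt{960265} \approx 979.93$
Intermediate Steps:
$\sqrt{K{\left(-496 - -107 \right)} + 958838} = \sqrt{1427 + 958838} = \sqrt{960265}$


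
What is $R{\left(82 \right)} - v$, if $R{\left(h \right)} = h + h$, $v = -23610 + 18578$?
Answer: $5196$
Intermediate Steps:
$v = -5032$
$R{\left(h \right)} = 2 h$
$R{\left(82 \right)} - v = 2 \cdot 82 - -5032 = 164 + 5032 = 5196$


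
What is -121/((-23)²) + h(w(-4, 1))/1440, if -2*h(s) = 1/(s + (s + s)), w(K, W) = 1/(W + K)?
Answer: -347951/1523520 ≈ -0.22839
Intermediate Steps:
w(K, W) = 1/(K + W)
h(s) = -1/(6*s) (h(s) = -1/(2*(s + (s + s))) = -1/(2*(s + 2*s)) = -1/(3*s)/2 = -1/(6*s))
-121/((-23)²) + h(w(-4, 1))/1440 = -121/((-23)²) - 1/(6*(1/(-4 + 1)))/1440 = -121/529 - 1/(6*(1/(-3)))*(1/1440) = -121*1/529 - 1/(6*(-⅓))*(1/1440) = -121/529 - ⅙*(-3)*(1/1440) = -121/529 + (½)*(1/1440) = -121/529 + 1/2880 = -347951/1523520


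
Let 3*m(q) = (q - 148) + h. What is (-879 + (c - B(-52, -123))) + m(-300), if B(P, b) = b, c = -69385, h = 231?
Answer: -210640/3 ≈ -70213.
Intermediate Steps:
m(q) = 83/3 + q/3 (m(q) = ((q - 148) + 231)/3 = ((-148 + q) + 231)/3 = (83 + q)/3 = 83/3 + q/3)
(-879 + (c - B(-52, -123))) + m(-300) = (-879 + (-69385 - 1*(-123))) + (83/3 + (1/3)*(-300)) = (-879 + (-69385 + 123)) + (83/3 - 100) = (-879 - 69262) - 217/3 = -70141 - 217/3 = -210640/3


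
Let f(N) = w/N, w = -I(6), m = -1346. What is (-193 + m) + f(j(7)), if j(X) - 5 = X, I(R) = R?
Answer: -3079/2 ≈ -1539.5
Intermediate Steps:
j(X) = 5 + X
w = -6 (w = -1*6 = -6)
f(N) = -6/N
(-193 + m) + f(j(7)) = (-193 - 1346) - 6/(5 + 7) = -1539 - 6/12 = -1539 - 6*1/12 = -1539 - ½ = -3079/2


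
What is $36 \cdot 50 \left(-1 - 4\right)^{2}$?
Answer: $45000$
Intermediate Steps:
$36 \cdot 50 \left(-1 - 4\right)^{2} = 1800 \left(-5\right)^{2} = 1800 \cdot 25 = 45000$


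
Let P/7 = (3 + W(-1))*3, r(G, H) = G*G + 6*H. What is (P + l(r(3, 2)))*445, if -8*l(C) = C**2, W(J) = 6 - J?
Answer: 551355/8 ≈ 68919.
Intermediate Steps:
r(G, H) = G**2 + 6*H
P = 210 (P = 7*((3 + (6 - 1*(-1)))*3) = 7*((3 + (6 + 1))*3) = 7*((3 + 7)*3) = 7*(10*3) = 7*30 = 210)
l(C) = -C**2/8
(P + l(r(3, 2)))*445 = (210 - (3**2 + 6*2)**2/8)*445 = (210 - (9 + 12)**2/8)*445 = (210 - 1/8*21**2)*445 = (210 - 1/8*441)*445 = (210 - 441/8)*445 = (1239/8)*445 = 551355/8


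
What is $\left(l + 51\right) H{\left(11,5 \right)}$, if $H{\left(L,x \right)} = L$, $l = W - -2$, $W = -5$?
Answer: $528$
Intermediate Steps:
$l = -3$ ($l = -5 - -2 = -5 + 2 = -3$)
$\left(l + 51\right) H{\left(11,5 \right)} = \left(-3 + 51\right) 11 = 48 \cdot 11 = 528$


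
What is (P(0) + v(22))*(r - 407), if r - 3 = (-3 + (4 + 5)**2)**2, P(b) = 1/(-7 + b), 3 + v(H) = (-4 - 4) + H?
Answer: 431680/7 ≈ 61669.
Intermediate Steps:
v(H) = -11 + H (v(H) = -3 + ((-4 - 4) + H) = -3 + (-8 + H) = -11 + H)
r = 6087 (r = 3 + (-3 + (4 + 5)**2)**2 = 3 + (-3 + 9**2)**2 = 3 + (-3 + 81)**2 = 3 + 78**2 = 3 + 6084 = 6087)
(P(0) + v(22))*(r - 407) = (1/(-7 + 0) + (-11 + 22))*(6087 - 407) = (1/(-7) + 11)*5680 = (-1/7 + 11)*5680 = (76/7)*5680 = 431680/7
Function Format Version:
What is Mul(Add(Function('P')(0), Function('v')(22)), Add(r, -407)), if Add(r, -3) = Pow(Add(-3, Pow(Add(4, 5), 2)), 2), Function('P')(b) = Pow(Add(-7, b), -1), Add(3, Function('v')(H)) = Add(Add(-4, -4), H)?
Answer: Rational(431680, 7) ≈ 61669.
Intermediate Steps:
Function('v')(H) = Add(-11, H) (Function('v')(H) = Add(-3, Add(Add(-4, -4), H)) = Add(-3, Add(-8, H)) = Add(-11, H))
r = 6087 (r = Add(3, Pow(Add(-3, Pow(Add(4, 5), 2)), 2)) = Add(3, Pow(Add(-3, Pow(9, 2)), 2)) = Add(3, Pow(Add(-3, 81), 2)) = Add(3, Pow(78, 2)) = Add(3, 6084) = 6087)
Mul(Add(Function('P')(0), Function('v')(22)), Add(r, -407)) = Mul(Add(Pow(Add(-7, 0), -1), Add(-11, 22)), Add(6087, -407)) = Mul(Add(Pow(-7, -1), 11), 5680) = Mul(Add(Rational(-1, 7), 11), 5680) = Mul(Rational(76, 7), 5680) = Rational(431680, 7)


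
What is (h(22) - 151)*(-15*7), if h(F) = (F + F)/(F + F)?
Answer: 15750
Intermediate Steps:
h(F) = 1 (h(F) = (2*F)/((2*F)) = (2*F)*(1/(2*F)) = 1)
(h(22) - 151)*(-15*7) = (1 - 151)*(-15*7) = -150*(-105) = 15750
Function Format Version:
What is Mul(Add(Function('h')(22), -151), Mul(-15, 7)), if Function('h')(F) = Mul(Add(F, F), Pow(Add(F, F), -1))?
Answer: 15750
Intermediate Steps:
Function('h')(F) = 1 (Function('h')(F) = Mul(Mul(2, F), Pow(Mul(2, F), -1)) = Mul(Mul(2, F), Mul(Rational(1, 2), Pow(F, -1))) = 1)
Mul(Add(Function('h')(22), -151), Mul(-15, 7)) = Mul(Add(1, -151), Mul(-15, 7)) = Mul(-150, -105) = 15750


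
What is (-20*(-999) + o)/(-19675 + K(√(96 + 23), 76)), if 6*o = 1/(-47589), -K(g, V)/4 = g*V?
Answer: -112245271351325/107391656221614 + 867155336488*√119/53695828110807 ≈ -0.86903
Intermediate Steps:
K(g, V) = -4*V*g (K(g, V) = -4*g*V = -4*V*g)
o = -1/285534 (o = (⅙)/(-47589) = (⅙)*(-1/47589) = -1/285534 ≈ -3.5022e-6)
(-20*(-999) + o)/(-19675 + K(√(96 + 23), 76)) = (-20*(-999) - 1/285534)/(-19675 - 4*76*√(96 + 23)) = (19980 - 1/285534)/(-19675 - 4*76*√119) = 5704969319/(285534*(-19675 - 304*√119))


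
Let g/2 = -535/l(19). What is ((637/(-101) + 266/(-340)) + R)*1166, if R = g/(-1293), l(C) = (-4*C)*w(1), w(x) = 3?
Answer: -5232832982234/632723085 ≈ -8270.3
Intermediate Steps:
l(C) = -12*C (l(C) = -4*C*3 = -12*C)
g = 535/114 (g = 2*(-535/((-12*19))) = 2*(-535/(-228)) = 2*(-535*(-1/228)) = 2*(535/228) = 535/114 ≈ 4.6930)
R = -535/147402 (R = (535/114)/(-1293) = (535/114)*(-1/1293) = -535/147402 ≈ -0.0036295)
((637/(-101) + 266/(-340)) + R)*1166 = ((637/(-101) + 266/(-340)) - 535/147402)*1166 = ((637*(-1/101) + 266*(-1/340)) - 535/147402)*1166 = ((-637/101 - 133/170) - 535/147402)*1166 = (-121723/17170 - 535/147402)*1166 = -4487849899/632723085*1166 = -5232832982234/632723085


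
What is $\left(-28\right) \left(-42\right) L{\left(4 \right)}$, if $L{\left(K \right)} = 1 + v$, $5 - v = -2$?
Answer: $9408$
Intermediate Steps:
$v = 7$ ($v = 5 - -2 = 5 + 2 = 7$)
$L{\left(K \right)} = 8$ ($L{\left(K \right)} = 1 + 7 = 8$)
$\left(-28\right) \left(-42\right) L{\left(4 \right)} = \left(-28\right) \left(-42\right) 8 = 1176 \cdot 8 = 9408$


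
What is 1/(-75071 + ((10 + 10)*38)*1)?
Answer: -1/74311 ≈ -1.3457e-5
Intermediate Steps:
1/(-75071 + ((10 + 10)*38)*1) = 1/(-75071 + (20*38)*1) = 1/(-75071 + 760*1) = 1/(-75071 + 760) = 1/(-74311) = -1/74311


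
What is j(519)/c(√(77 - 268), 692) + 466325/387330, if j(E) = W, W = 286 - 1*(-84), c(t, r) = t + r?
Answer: 1433632427/824677214 - 74*I*√191/95811 ≈ 1.7384 - 0.010674*I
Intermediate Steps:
c(t, r) = r + t
W = 370 (W = 286 + 84 = 370)
j(E) = 370
j(519)/c(√(77 - 268), 692) + 466325/387330 = 370/(692 + √(77 - 268)) + 466325/387330 = 370/(692 + √(-191)) + 466325*(1/387330) = 370/(692 + I*√191) + 93265/77466 = 93265/77466 + 370/(692 + I*√191)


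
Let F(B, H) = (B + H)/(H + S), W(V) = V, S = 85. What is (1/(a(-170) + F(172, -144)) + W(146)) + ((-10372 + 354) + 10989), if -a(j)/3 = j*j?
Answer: 5713821317/5115328 ≈ 1117.0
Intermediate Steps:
a(j) = -3*j**2 (a(j) = -3*j*j = -3*j**2)
F(B, H) = (B + H)/(85 + H) (F(B, H) = (B + H)/(H + 85) = (B + H)/(85 + H))
(1/(a(-170) + F(172, -144)) + W(146)) + ((-10372 + 354) + 10989) = (1/(-3*(-170)**2 + (172 - 144)/(85 - 144)) + 146) + ((-10372 + 354) + 10989) = (1/(-3*28900 + 28/(-59)) + 146) + (-10018 + 10989) = (1/(-86700 - 1/59*28) + 146) + 971 = (1/(-86700 - 28/59) + 146) + 971 = (1/(-5115328/59) + 146) + 971 = (-59/5115328 + 146) + 971 = 746837829/5115328 + 971 = 5713821317/5115328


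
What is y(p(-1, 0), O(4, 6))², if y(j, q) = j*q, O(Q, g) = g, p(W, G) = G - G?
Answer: 0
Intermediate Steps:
p(W, G) = 0
y(p(-1, 0), O(4, 6))² = (0*6)² = 0² = 0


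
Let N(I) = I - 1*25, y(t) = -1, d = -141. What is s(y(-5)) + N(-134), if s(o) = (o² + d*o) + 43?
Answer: 26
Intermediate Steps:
s(o) = 43 + o² - 141*o (s(o) = (o² - 141*o) + 43 = 43 + o² - 141*o)
N(I) = -25 + I (N(I) = I - 25 = -25 + I)
s(y(-5)) + N(-134) = (43 + (-1)² - 141*(-1)) + (-25 - 134) = (43 + 1 + 141) - 159 = 185 - 159 = 26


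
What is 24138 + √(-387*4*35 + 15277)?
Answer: 24138 + I*√38903 ≈ 24138.0 + 197.24*I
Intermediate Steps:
24138 + √(-387*4*35 + 15277) = 24138 + √(-43*36*35 + 15277) = 24138 + √(-1548*35 + 15277) = 24138 + √(-54180 + 15277) = 24138 + √(-38903) = 24138 + I*√38903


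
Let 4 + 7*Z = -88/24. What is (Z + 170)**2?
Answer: 12581209/441 ≈ 28529.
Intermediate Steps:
Z = -23/21 (Z = -4/7 + (-88/24)/7 = -4/7 + (-88*1/24)/7 = -4/7 + (1/7)*(-11/3) = -4/7 - 11/21 = -23/21 ≈ -1.0952)
(Z + 170)**2 = (-23/21 + 170)**2 = (3547/21)**2 = 12581209/441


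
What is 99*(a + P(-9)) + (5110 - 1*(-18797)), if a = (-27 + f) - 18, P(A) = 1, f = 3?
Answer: 19848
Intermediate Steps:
a = -42 (a = (-27 + 3) - 18 = -24 - 18 = -42)
99*(a + P(-9)) + (5110 - 1*(-18797)) = 99*(-42 + 1) + (5110 - 1*(-18797)) = 99*(-41) + (5110 + 18797) = -4059 + 23907 = 19848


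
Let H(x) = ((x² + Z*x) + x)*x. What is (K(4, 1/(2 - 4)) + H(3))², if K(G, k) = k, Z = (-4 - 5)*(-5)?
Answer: 776161/4 ≈ 1.9404e+5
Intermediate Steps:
Z = 45 (Z = -9*(-5) = 45)
H(x) = x*(x² + 46*x) (H(x) = ((x² + 45*x) + x)*x = (x² + 46*x)*x = x*(x² + 46*x))
(K(4, 1/(2 - 4)) + H(3))² = (1/(2 - 4) + 3²*(46 + 3))² = (1/(-2) + 9*49)² = (-½ + 441)² = (881/2)² = 776161/4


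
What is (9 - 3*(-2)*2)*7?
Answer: 147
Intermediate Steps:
(9 - 3*(-2)*2)*7 = (9 + 6*2)*7 = (9 + 12)*7 = 21*7 = 147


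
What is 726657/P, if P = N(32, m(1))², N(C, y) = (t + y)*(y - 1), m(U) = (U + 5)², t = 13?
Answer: 726657/2941225 ≈ 0.24706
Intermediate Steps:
m(U) = (5 + U)²
N(C, y) = (-1 + y)*(13 + y) (N(C, y) = (13 + y)*(y - 1) = (13 + y)*(-1 + y) = (-1 + y)*(13 + y))
P = 2941225 (P = (-13 + ((5 + 1)²)² + 12*(5 + 1)²)² = (-13 + (6²)² + 12*6²)² = (-13 + 36² + 12*36)² = (-13 + 1296 + 432)² = 1715² = 2941225)
726657/P = 726657/2941225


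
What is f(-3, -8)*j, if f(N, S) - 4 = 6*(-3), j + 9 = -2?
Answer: 154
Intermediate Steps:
j = -11 (j = -9 - 2 = -11)
f(N, S) = -14 (f(N, S) = 4 + 6*(-3) = 4 - 18 = -14)
f(-3, -8)*j = -14*(-11) = 154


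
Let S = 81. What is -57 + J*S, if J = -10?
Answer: -867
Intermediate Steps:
-57 + J*S = -57 - 10*81 = -57 - 810 = -867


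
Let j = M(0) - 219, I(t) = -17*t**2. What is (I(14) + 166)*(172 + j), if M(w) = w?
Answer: 148802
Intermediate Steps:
j = -219 (j = 0 - 219 = -219)
(I(14) + 166)*(172 + j) = (-17*14**2 + 166)*(172 - 219) = (-17*196 + 166)*(-47) = (-3332 + 166)*(-47) = -3166*(-47) = 148802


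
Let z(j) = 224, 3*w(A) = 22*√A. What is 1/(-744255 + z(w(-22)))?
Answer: -1/744031 ≈ -1.3440e-6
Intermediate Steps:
w(A) = 22*√A/3 (w(A) = (22*√A)/3 = 22*√A/3)
1/(-744255 + z(w(-22))) = 1/(-744255 + 224) = 1/(-744031) = -1/744031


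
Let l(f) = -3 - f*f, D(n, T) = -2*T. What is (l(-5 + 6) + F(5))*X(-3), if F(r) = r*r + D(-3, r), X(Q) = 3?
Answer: 33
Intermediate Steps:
F(r) = r**2 - 2*r (F(r) = r*r - 2*r = r**2 - 2*r)
l(f) = -3 - f**2
(l(-5 + 6) + F(5))*X(-3) = ((-3 - (-5 + 6)**2) + 5*(-2 + 5))*3 = ((-3 - 1*1**2) + 5*3)*3 = ((-3 - 1*1) + 15)*3 = ((-3 - 1) + 15)*3 = (-4 + 15)*3 = 11*3 = 33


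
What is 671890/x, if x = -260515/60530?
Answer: -8133900340/52103 ≈ -1.5611e+5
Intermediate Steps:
x = -52103/12106 (x = -260515*1/60530 = -52103/12106 ≈ -4.3039)
671890/x = 671890/(-52103/12106) = 671890*(-12106/52103) = -8133900340/52103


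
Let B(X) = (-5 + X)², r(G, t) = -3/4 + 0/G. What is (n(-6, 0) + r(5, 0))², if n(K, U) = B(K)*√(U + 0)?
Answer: 9/16 ≈ 0.56250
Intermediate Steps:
r(G, t) = -¾ (r(G, t) = -3*¼ + 0 = -¾ + 0 = -¾)
n(K, U) = √U*(-5 + K)² (n(K, U) = (-5 + K)²*√(U + 0) = (-5 + K)²*√U = √U*(-5 + K)²)
(n(-6, 0) + r(5, 0))² = (√0*(-5 - 6)² - ¾)² = (0*(-11)² - ¾)² = (0*121 - ¾)² = (0 - ¾)² = (-¾)² = 9/16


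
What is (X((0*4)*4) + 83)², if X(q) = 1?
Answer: 7056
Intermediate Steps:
(X((0*4)*4) + 83)² = (1 + 83)² = 84² = 7056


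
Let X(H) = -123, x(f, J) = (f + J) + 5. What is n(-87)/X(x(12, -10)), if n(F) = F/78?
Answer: 29/3198 ≈ 0.0090682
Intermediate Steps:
x(f, J) = 5 + J + f (x(f, J) = (J + f) + 5 = 5 + J + f)
n(F) = F/78 (n(F) = F*(1/78) = F/78)
n(-87)/X(x(12, -10)) = ((1/78)*(-87))/(-123) = -29/26*(-1/123) = 29/3198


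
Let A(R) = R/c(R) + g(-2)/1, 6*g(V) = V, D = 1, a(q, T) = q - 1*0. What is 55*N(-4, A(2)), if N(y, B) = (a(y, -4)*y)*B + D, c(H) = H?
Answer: 1925/3 ≈ 641.67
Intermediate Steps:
a(q, T) = q (a(q, T) = q + 0 = q)
g(V) = V/6
A(R) = ⅔ (A(R) = R/R + ((⅙)*(-2))/1 = 1 - ⅓*1 = 1 - ⅓ = ⅔)
N(y, B) = 1 + B*y² (N(y, B) = (y*y)*B + 1 = y²*B + 1 = B*y² + 1 = 1 + B*y²)
55*N(-4, A(2)) = 55*(1 + (⅔)*(-4)²) = 55*(1 + (⅔)*16) = 55*(1 + 32/3) = 55*(35/3) = 1925/3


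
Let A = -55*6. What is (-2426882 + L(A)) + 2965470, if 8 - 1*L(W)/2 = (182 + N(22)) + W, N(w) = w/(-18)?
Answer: 4850122/9 ≈ 5.3890e+5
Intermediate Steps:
N(w) = -w/18 (N(w) = w*(-1/18) = -w/18)
A = -330
L(W) = -3110/9 - 2*W (L(W) = 16 - 2*((182 - 1/18*22) + W) = 16 - 2*((182 - 11/9) + W) = 16 - 2*(1627/9 + W) = 16 + (-3254/9 - 2*W) = -3110/9 - 2*W)
(-2426882 + L(A)) + 2965470 = (-2426882 + (-3110/9 - 2*(-330))) + 2965470 = (-2426882 + (-3110/9 + 660)) + 2965470 = (-2426882 + 2830/9) + 2965470 = -21839108/9 + 2965470 = 4850122/9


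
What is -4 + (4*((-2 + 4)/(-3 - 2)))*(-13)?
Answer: 84/5 ≈ 16.800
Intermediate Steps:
-4 + (4*((-2 + 4)/(-3 - 2)))*(-13) = -4 + (4*(2/(-5)))*(-13) = -4 + (4*(2*(-⅕)))*(-13) = -4 + (4*(-⅖))*(-13) = -4 - 8/5*(-13) = -4 + 104/5 = 84/5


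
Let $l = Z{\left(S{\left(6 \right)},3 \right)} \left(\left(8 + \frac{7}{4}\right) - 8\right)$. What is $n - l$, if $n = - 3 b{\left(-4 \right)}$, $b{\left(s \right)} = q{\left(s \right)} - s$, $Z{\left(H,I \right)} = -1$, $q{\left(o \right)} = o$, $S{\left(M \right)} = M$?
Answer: $\frac{7}{4} \approx 1.75$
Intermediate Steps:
$b{\left(s \right)} = 0$ ($b{\left(s \right)} = s - s = 0$)
$l = - \frac{7}{4}$ ($l = - (\left(8 + \frac{7}{4}\right) - 8) = - (\frac{39}{4} - 8) = \left(-1\right) \frac{7}{4} = - \frac{7}{4} \approx -1.75$)
$n = 0$ ($n = \left(-3\right) 0 = 0$)
$n - l = 0 - - \frac{7}{4} = 0 + \frac{7}{4} = \frac{7}{4}$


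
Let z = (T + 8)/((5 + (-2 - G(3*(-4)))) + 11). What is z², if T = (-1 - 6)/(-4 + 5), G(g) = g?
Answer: 1/676 ≈ 0.0014793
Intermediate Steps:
T = -7 (T = -7/1 = -7*1 = -7)
z = 1/26 (z = (-7 + 8)/((5 + (-2 - 3*(-4))) + 11) = 1/((5 + (-2 - 1*(-12))) + 11) = 1/((5 + (-2 + 12)) + 11) = 1/((5 + 10) + 11) = 1/(15 + 11) = 1/26 ≈ 0.038462)
z² = (1/26)² = 1/676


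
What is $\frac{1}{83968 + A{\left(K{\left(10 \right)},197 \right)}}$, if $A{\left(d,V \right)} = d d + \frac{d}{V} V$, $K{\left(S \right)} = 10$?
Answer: $\frac{1}{84078} \approx 1.1894 \cdot 10^{-5}$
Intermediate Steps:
$A{\left(d,V \right)} = d + d^{2}$ ($A{\left(d,V \right)} = d^{2} + d = d + d^{2}$)
$\frac{1}{83968 + A{\left(K{\left(10 \right)},197 \right)}} = \frac{1}{83968 + 10 \left(1 + 10\right)} = \frac{1}{83968 + 10 \cdot 11} = \frac{1}{83968 + 110} = \frac{1}{84078}$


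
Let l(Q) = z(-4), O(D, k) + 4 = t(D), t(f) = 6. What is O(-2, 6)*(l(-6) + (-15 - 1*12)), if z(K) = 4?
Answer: -46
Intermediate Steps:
O(D, k) = 2 (O(D, k) = -4 + 6 = 2)
l(Q) = 4
O(-2, 6)*(l(-6) + (-15 - 1*12)) = 2*(4 + (-15 - 1*12)) = 2*(4 + (-15 - 12)) = 2*(4 - 27) = 2*(-23) = -46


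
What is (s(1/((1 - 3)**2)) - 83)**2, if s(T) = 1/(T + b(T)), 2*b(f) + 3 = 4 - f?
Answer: 165649/25 ≈ 6626.0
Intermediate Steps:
b(f) = 1/2 - f/2 (b(f) = -3/2 + (4 - f)/2 = -3/2 + (2 - f/2) = 1/2 - f/2)
s(T) = 1/(1/2 + T/2) (s(T) = 1/(T + (1/2 - T/2)) = 1/(1/2 + T/2))
(s(1/((1 - 3)**2)) - 83)**2 = (2/(1 + 1/((1 - 3)**2)) - 83)**2 = (2/(1 + 1/((-2)**2)) - 83)**2 = (2/(1 + 1/4) - 83)**2 = (2/(5/4) - 83)**2 = (2*(4/5) - 83)**2 = (8/5 - 83)**2 = (-407/5)**2 = 165649/25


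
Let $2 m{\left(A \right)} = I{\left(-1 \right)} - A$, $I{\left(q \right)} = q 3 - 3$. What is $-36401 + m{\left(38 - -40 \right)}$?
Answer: $-36443$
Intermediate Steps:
$I{\left(q \right)} = -3 + 3 q$ ($I{\left(q \right)} = 3 q - 3 = -3 + 3 q$)
$m{\left(A \right)} = -3 - \frac{A}{2}$ ($m{\left(A \right)} = \frac{\left(-3 + 3 \left(-1\right)\right) - A}{2} = \frac{\left(-3 - 3\right) - A}{2} = \frac{-6 - A}{2} = -3 - \frac{A}{2}$)
$-36401 + m{\left(38 - -40 \right)} = -36401 - \left(3 + \frac{38 - -40}{2}\right) = -36401 - \left(3 + \frac{38 + 40}{2}\right) = -36401 - 42 = -36443$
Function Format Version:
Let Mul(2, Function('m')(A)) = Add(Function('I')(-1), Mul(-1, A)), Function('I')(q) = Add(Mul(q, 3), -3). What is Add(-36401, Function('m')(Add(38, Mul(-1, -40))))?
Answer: -36443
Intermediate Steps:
Function('I')(q) = Add(-3, Mul(3, q)) (Function('I')(q) = Add(Mul(3, q), -3) = Add(-3, Mul(3, q)))
Function('m')(A) = Add(-3, Mul(Rational(-1, 2), A)) (Function('m')(A) = Mul(Rational(1, 2), Add(Add(-3, Mul(3, -1)), Mul(-1, A))) = Mul(Rational(1, 2), Add(Add(-3, -3), Mul(-1, A))) = Mul(Rational(1, 2), Add(-6, Mul(-1, A))) = Add(-3, Mul(Rational(-1, 2), A)))
Add(-36401, Function('m')(Add(38, Mul(-1, -40)))) = Add(-36401, Add(-3, Mul(Rational(-1, 2), Add(38, Mul(-1, -40))))) = Add(-36401, Add(-3, Mul(Rational(-1, 2), Add(38, 40)))) = Add(-36401, Add(-3, Mul(Rational(-1, 2), 78))) = Add(-36401, Add(-3, -39)) = Add(-36401, -42) = -36443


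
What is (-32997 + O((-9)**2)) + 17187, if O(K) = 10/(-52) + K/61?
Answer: -25072859/1586 ≈ -15809.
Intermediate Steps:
O(K) = -5/26 + K/61 (O(K) = 10*(-1/52) + K*(1/61) = -5/26 + K/61)
(-32997 + O((-9)**2)) + 17187 = (-32997 + (-5/26 + (1/61)*(-9)**2)) + 17187 = (-32997 + (-5/26 + (1/61)*81)) + 17187 = (-32997 + (-5/26 + 81/61)) + 17187 = (-32997 + 1801/1586) + 17187 = -52331441/1586 + 17187 = -25072859/1586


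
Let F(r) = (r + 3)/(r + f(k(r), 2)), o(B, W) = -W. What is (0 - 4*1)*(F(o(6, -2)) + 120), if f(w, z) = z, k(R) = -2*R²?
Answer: -485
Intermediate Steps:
F(r) = (3 + r)/(2 + r) (F(r) = (r + 3)/(r + 2) = (3 + r)/(2 + r))
(0 - 4*1)*(F(o(6, -2)) + 120) = (0 - 4*1)*((3 - 1*(-2))/(2 - 1*(-2)) + 120) = (0 - 4)*((3 + 2)/(2 + 2) + 120) = -4*(5/4 + 120) = -4*485/4 = -485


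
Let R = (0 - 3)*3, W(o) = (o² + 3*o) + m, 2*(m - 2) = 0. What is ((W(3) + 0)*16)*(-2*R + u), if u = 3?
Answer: 6720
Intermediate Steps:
m = 2 (m = 2 + (½)*0 = 2 + 0 = 2)
W(o) = 2 + o² + 3*o (W(o) = (o² + 3*o) + 2 = 2 + o² + 3*o)
R = -9 (R = -3*3 = -9)
((W(3) + 0)*16)*(-2*R + u) = (((2 + 3² + 3*3) + 0)*16)*(-2*(-9) + 3) = (((2 + 9 + 9) + 0)*16)*(18 + 3) = ((20 + 0)*16)*21 = (20*16)*21 = 320*21 = 6720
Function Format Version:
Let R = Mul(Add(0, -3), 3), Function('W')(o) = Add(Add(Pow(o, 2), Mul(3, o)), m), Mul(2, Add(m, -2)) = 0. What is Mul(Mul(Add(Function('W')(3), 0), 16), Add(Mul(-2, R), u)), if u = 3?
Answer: 6720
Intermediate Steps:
m = 2 (m = Add(2, Mul(Rational(1, 2), 0)) = Add(2, 0) = 2)
Function('W')(o) = Add(2, Pow(o, 2), Mul(3, o)) (Function('W')(o) = Add(Add(Pow(o, 2), Mul(3, o)), 2) = Add(2, Pow(o, 2), Mul(3, o)))
R = -9 (R = Mul(-3, 3) = -9)
Mul(Mul(Add(Function('W')(3), 0), 16), Add(Mul(-2, R), u)) = Mul(Mul(Add(Add(2, Pow(3, 2), Mul(3, 3)), 0), 16), Add(Mul(-2, -9), 3)) = Mul(Mul(Add(Add(2, 9, 9), 0), 16), Add(18, 3)) = Mul(Mul(Add(20, 0), 16), 21) = Mul(Mul(20, 16), 21) = Mul(320, 21) = 6720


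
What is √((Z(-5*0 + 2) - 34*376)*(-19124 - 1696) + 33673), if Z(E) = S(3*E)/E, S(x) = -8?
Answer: √266279833 ≈ 16318.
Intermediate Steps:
Z(E) = -8/E
√((Z(-5*0 + 2) - 34*376)*(-19124 - 1696) + 33673) = √((-8/(-5*0 + 2) - 34*376)*(-19124 - 1696) + 33673) = √((-8/(0 + 2) - 12784)*(-20820) + 33673) = √((-8/2 - 12784)*(-20820) + 33673) = √((-8*½ - 12784)*(-20820) + 33673) = √((-4 - 12784)*(-20820) + 33673) = √(-12788*(-20820) + 33673) = √(266246160 + 33673) = √266279833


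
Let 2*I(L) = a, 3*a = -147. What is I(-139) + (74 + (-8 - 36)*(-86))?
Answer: 7667/2 ≈ 3833.5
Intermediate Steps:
a = -49 (a = (1/3)*(-147) = -49)
I(L) = -49/2 (I(L) = (1/2)*(-49) = -49/2)
I(-139) + (74 + (-8 - 36)*(-86)) = -49/2 + (74 + (-8 - 36)*(-86)) = -49/2 + (74 - 44*(-86)) = -49/2 + (74 + 3784) = -49/2 + 3858 = 7667/2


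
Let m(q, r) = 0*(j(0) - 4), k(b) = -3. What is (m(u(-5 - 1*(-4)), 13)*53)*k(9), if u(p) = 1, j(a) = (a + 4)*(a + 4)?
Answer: 0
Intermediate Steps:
j(a) = (4 + a)**2 (j(a) = (4 + a)*(4 + a) = (4 + a)**2)
m(q, r) = 0 (m(q, r) = 0*((4 + 0)**2 - 4) = 0*(4**2 - 4) = 0*(16 - 4) = 0*12 = 0)
(m(u(-5 - 1*(-4)), 13)*53)*k(9) = (0*53)*(-3) = 0*(-3) = 0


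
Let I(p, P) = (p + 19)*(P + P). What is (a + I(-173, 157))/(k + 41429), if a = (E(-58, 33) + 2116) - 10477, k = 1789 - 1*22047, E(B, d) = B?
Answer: -18925/7057 ≈ -2.6817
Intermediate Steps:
I(p, P) = 2*P*(19 + p) (I(p, P) = (19 + p)*(2*P) = 2*P*(19 + p))
k = -20258 (k = 1789 - 22047 = -20258)
a = -8419 (a = (-58 + 2116) - 10477 = 2058 - 10477 = -8419)
(a + I(-173, 157))/(k + 41429) = (-8419 + 2*157*(19 - 173))/(-20258 + 41429) = (-8419 + 2*157*(-154))/21171 = (-8419 - 48356)*(1/21171) = -56775*1/21171 = -18925/7057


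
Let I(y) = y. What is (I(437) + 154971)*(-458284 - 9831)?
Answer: -72748815920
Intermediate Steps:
(I(437) + 154971)*(-458284 - 9831) = (437 + 154971)*(-458284 - 9831) = 155408*(-468115) = -72748815920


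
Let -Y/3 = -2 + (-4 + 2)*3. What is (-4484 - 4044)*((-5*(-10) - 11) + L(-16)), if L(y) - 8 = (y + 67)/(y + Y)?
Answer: -455182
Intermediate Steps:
Y = 24 (Y = -3*(-2 + (-4 + 2)*3) = -3*(-2 - 2*3) = -3*(-2 - 6) = -3*(-8) = 24)
L(y) = 8 + (67 + y)/(24 + y) (L(y) = 8 + (y + 67)/(y + 24) = 8 + (67 + y)/(24 + y))
(-4484 - 4044)*((-5*(-10) - 11) + L(-16)) = (-4484 - 4044)*((-5*(-10) - 11) + (259 + 9*(-16))/(24 - 16)) = -8528*((50 - 11) + (259 - 144)/8) = -8528*(39 + (⅛)*115) = -8528*(39 + 115/8) = -8528*427/8 = -455182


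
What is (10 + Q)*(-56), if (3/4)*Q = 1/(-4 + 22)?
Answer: -15232/27 ≈ -564.15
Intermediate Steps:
Q = 2/27 (Q = 4/(3*(-4 + 22)) = (4/3)/18 = (4/3)*(1/18) = 2/27 ≈ 0.074074)
(10 + Q)*(-56) = (10 + 2/27)*(-56) = (272/27)*(-56) = -15232/27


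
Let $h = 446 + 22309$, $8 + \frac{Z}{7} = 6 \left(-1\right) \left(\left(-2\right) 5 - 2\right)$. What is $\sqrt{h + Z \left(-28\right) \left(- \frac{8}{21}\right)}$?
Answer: $\frac{\sqrt{247803}}{3} \approx 165.93$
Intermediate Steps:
$Z = 448$ ($Z = -56 + 7 \cdot 6 \left(-1\right) \left(\left(-2\right) 5 - 2\right) = -56 + 7 \left(- 6 \left(-10 - 2\right)\right) = -56 + 7 \left(\left(-6\right) \left(-12\right)\right) = -56 + 7 \cdot 72 = -56 + 504 = 448$)
$h = 22755$
$\sqrt{h + Z \left(-28\right) \left(- \frac{8}{21}\right)} = \sqrt{22755 + 448 \left(-28\right) \left(- \frac{8}{21}\right)} = \sqrt{22755 - 12544 \left(\left(-8\right) \frac{1}{21}\right)} = \sqrt{22755 - - \frac{14336}{3}} = \sqrt{22755 + \frac{14336}{3}} = \sqrt{\frac{82601}{3}} = \frac{\sqrt{247803}}{3}$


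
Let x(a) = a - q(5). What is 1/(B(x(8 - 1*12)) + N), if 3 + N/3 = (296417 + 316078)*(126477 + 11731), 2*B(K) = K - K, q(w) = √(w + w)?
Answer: 1/253955126871 ≈ 3.9377e-12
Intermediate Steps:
q(w) = √2*√w (q(w) = √(2*w) = √2*√w)
x(a) = a - √10 (x(a) = a - √2*√5 = a - √10)
B(K) = 0 (B(K) = (K - K)/2 = (½)*0 = 0)
N = 253955126871 (N = -9 + 3*((296417 + 316078)*(126477 + 11731)) = -9 + 3*(612495*138208) = -9 + 3*84651708960 = -9 + 253955126880 = 253955126871)
1/(B(x(8 - 1*12)) + N) = 1/(0 + 253955126871) = 1/253955126871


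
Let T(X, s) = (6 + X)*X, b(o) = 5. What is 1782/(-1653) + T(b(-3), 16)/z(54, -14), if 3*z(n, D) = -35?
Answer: -22341/3857 ≈ -5.7923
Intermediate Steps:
z(n, D) = -35/3 (z(n, D) = (⅓)*(-35) = -35/3)
T(X, s) = X*(6 + X)
1782/(-1653) + T(b(-3), 16)/z(54, -14) = 1782/(-1653) + (5*(6 + 5))/(-35/3) = 1782*(-1/1653) + (5*11)*(-3/35) = -594/551 + 55*(-3/35) = -594/551 - 33/7 = -22341/3857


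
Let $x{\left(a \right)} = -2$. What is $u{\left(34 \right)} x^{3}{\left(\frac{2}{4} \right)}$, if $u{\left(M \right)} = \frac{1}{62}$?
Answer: $- \frac{4}{31} \approx -0.12903$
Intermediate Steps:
$u{\left(M \right)} = \frac{1}{62}$
$u{\left(34 \right)} x^{3}{\left(\frac{2}{4} \right)} = \frac{\left(-2\right)^{3}}{62} = \frac{1}{62} \left(-8\right) = - \frac{4}{31}$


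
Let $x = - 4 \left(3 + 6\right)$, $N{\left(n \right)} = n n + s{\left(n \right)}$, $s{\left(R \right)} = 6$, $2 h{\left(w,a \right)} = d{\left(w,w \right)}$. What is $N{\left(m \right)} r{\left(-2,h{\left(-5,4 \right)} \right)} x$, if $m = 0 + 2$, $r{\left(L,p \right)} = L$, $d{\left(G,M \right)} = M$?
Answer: $720$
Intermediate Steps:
$h{\left(w,a \right)} = \frac{w}{2}$
$m = 2$
$N{\left(n \right)} = 6 + n^{2}$ ($N{\left(n \right)} = n n + 6 = n^{2} + 6 = 6 + n^{2}$)
$x = -36$ ($x = \left(-4\right) 9 = -36$)
$N{\left(m \right)} r{\left(-2,h{\left(-5,4 \right)} \right)} x = \left(6 + 2^{2}\right) \left(-2\right) \left(-36\right) = \left(6 + 4\right) \left(-2\right) \left(-36\right) = 10 \left(-2\right) \left(-36\right) = \left(-20\right) \left(-36\right) = 720$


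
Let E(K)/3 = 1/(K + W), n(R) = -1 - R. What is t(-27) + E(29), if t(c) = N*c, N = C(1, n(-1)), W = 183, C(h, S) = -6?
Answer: 34347/212 ≈ 162.01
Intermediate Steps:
N = -6
t(c) = -6*c
E(K) = 3/(183 + K) (E(K) = 3/(K + 183) = 3/(183 + K))
t(-27) + E(29) = -6*(-27) + 3/(183 + 29) = 162 + 3/212 = 34347/212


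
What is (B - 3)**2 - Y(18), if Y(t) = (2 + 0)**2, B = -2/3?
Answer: 85/9 ≈ 9.4444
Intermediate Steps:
B = -2/3 (B = -2*1/3 = -2/3 ≈ -0.66667)
Y(t) = 4 (Y(t) = 2**2 = 4)
(B - 3)**2 - Y(18) = (-2/3 - 3)**2 - 1*4 = (-11/3)**2 - 4 = 121/9 - 4 = 85/9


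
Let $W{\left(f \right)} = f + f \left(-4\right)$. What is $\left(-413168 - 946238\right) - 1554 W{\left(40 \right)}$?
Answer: $-1172926$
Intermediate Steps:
$W{\left(f \right)} = - 3 f$ ($W{\left(f \right)} = f - 4 f = - 3 f$)
$\left(-413168 - 946238\right) - 1554 W{\left(40 \right)} = \left(-413168 - 946238\right) - 1554 \left(\left(-3\right) 40\right) = \left(-413168 - 946238\right) - 1554 \left(-120\right) = -1359406 - -186480 = -1359406 + 186480 = -1172926$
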